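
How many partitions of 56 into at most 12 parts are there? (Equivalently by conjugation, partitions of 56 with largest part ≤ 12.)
p(56, parts ≤ 12) = 210005

Use the recurrence p(n, m) = p(n, m−1) + p(n−m, m): either the largest part is < m (count p(n, m−1)) or the largest part is exactly m (remove one copy of m, count p(n−m, m)). With p(0, ·) = 1 this gives p(56, parts ≤ 12) = 210005. (By conjugating Young diagrams, this also counts partitions of 56 into at most 12 parts.)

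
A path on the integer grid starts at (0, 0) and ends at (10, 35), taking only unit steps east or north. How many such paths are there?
Number of paths = 3190187286

A monotone lattice path from (0, 0) to (10, 35) consists of 10 east steps and 35 north steps in some order, so it is determined by which 10 of the 45 steps are east. The count is C(45, 10) = 3190187286.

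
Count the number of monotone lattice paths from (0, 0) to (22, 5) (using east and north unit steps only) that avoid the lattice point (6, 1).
Number of paths = 46815

Total paths from (0, 0) to (22, 5): C(27, 22) = 80730. Paths through (6, 1): (paths (0, 0) → (6, 1)) × (paths (6, 1) → (22, 5)) = C(7, 6) · C(20, 16) = 7 · 4845 = 33915. Avoidance count = 80730 − 33915 = 46815.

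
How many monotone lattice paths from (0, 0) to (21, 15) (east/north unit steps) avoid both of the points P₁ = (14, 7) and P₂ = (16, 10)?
Number of paths = 3774109140

Inclusion–exclusion. Total paths: C(36, 21) = 5567902560. Through P₁: C(21, 14)·C(15, 7) = 748261800. Through P₂: C(26, 16)·C(10, 5) = 1338557220. Since P₁ is strictly southwest of P₂, a monotone path through both must visit P₁ then P₂; paths through both = C(21, 14)·C(5, 2)·C(10, 5) = 293025600. Avoid both = 5567902560 − 748261800 − 1338557220 + 293025600 = 3774109140.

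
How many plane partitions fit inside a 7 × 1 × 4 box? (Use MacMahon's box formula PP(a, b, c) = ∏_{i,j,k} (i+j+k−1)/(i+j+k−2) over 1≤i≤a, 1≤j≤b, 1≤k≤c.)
PP(7, 1, 4) = 330

Evaluate the triple product over i = 1..7, j = 1..1, k = 1..4. The factors are (2/1) · (3/2) · (4/3) · (5/4) · (3/2) · (4/3) · (5/4) · (6/5) · … (28 factors total). The numerators and denominators telescope so the product is an integer; carrying out the multiplication exactly gives PP(7, 1, 4) = 330.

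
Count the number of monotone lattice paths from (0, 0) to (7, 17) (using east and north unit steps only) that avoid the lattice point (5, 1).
Number of paths = 345186

Total paths from (0, 0) to (7, 17): C(24, 7) = 346104. Paths through (5, 1): (paths (0, 0) → (5, 1)) × (paths (5, 1) → (7, 17)) = C(6, 5) · C(18, 2) = 6 · 153 = 918. Avoidance count = 346104 − 918 = 345186.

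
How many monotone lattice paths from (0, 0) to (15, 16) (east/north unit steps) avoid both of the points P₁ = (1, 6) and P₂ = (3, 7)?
Number of paths = 257712333

Inclusion–exclusion. Total paths: C(31, 15) = 300540195. Through P₁: C(7, 1)·C(24, 14) = 13728792. Through P₂: C(10, 3)·C(21, 12) = 35271600. Since P₁ is strictly southwest of P₂, a monotone path through both must visit P₁ then P₂; paths through both = C(7, 1)·C(3, 2)·C(21, 12) = 6172530. Avoid both = 300540195 − 13728792 − 35271600 + 6172530 = 257712333.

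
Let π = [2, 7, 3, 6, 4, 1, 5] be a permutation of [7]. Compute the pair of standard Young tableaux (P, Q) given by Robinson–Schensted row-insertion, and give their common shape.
P = [1, 3, 4, 5] / [2] / [6] / [7];  Q = [1, 2, 4, 7] / [3] / [5] / [6];  common shape = (4, 1, 1, 1)

Row-insert the values π_1, π_2, … into P one at a time, bumping the leftmost entry strictly greater than the inserted value down to the next row. The recording tableau Q records, in position (i, j), the step at which that cell was added to P.
  Insert 2 (step 1): P = [2];  Q = [1]
  Insert 7 (step 2): P = [2, 7];  Q = [1, 2]
  Insert 3 (step 3): P = [2, 3] / [7];  Q = [1, 2] / [3]
  Insert 6 (step 4): P = [2, 3, 6] / [7];  Q = [1, 2, 4] / [3]
  Insert 4 (step 5): P = [2, 3, 4] / [6] / [7];  Q = [1, 2, 4] / [3] / [5]
  Insert 1 (step 6): P = [1, 3, 4] / [2] / [6] / [7];  Q = [1, 2, 4] / [3] / [5] / [6]
  Insert 5 (step 7): P = [1, 3, 4, 5] / [2] / [6] / [7];  Q = [1, 2, 4, 7] / [3] / [5] / [6]
Final shape: (4, 1, 1, 1).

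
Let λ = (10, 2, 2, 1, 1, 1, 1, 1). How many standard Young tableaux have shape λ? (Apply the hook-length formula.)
# SYT of shape (10, 2, 2, 1, 1, 1, 1, 1) = 1200420

Hook-length formula: f^λ = n! / Π hook(c), product over all cells c of the Young diagram. For λ = (10, 2, 2, 1, 1, 1, 1, 1), n = 19 boxes. Hook lengths by row (left-to-right, top-to-bottom): [17, 11, 8, 7, 6, 5, 4, 3, 2, 1]; [8, 2]; [7, 1]; [5]; [4]; [3]; [2]; [1]. Product of hooks = 101335449600. So f^λ = 19! / 101335449600 = 121645100408832000 / 101335449600 = 1200420.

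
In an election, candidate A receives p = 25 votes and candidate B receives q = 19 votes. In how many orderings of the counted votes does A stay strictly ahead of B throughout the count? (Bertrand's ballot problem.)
Strict-lead orderings = 192113383644

Total orderings of the 44 votes with 25 for A: C(44, 25) = 1408831480056. By the Bertrand ballot formula (Cycle Lemma / reflection principle), the number of orderings in which A is strictly ahead of B throughout is (p − q)/(p + q) · C(p + q, p) = (25 − 19)/(25 + 19) · 1408831480056 = 192113383644.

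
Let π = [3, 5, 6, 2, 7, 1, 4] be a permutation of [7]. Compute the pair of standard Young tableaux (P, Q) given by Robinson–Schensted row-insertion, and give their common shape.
P = [1, 4, 6, 7] / [2, 5] / [3];  Q = [1, 2, 3, 5] / [4, 7] / [6];  common shape = (4, 2, 1)

Row-insert the values π_1, π_2, … into P one at a time, bumping the leftmost entry strictly greater than the inserted value down to the next row. The recording tableau Q records, in position (i, j), the step at which that cell was added to P.
  Insert 3 (step 1): P = [3];  Q = [1]
  Insert 5 (step 2): P = [3, 5];  Q = [1, 2]
  Insert 6 (step 3): P = [3, 5, 6];  Q = [1, 2, 3]
  Insert 2 (step 4): P = [2, 5, 6] / [3];  Q = [1, 2, 3] / [4]
  Insert 7 (step 5): P = [2, 5, 6, 7] / [3];  Q = [1, 2, 3, 5] / [4]
  Insert 1 (step 6): P = [1, 5, 6, 7] / [2] / [3];  Q = [1, 2, 3, 5] / [4] / [6]
  Insert 4 (step 7): P = [1, 4, 6, 7] / [2, 5] / [3];  Q = [1, 2, 3, 5] / [4, 7] / [6]
Final shape: (4, 2, 1).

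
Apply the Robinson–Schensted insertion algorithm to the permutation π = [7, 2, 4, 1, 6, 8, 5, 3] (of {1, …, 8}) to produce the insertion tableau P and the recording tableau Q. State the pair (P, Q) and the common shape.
P = [1, 3, 5, 8] / [2, 4] / [6] / [7];  Q = [1, 3, 5, 6] / [2, 7] / [4] / [8];  common shape = (4, 2, 1, 1)

Row-insert the values π_1, π_2, … into P one at a time, bumping the leftmost entry strictly greater than the inserted value down to the next row. The recording tableau Q records, in position (i, j), the step at which that cell was added to P.
  Insert 7 (step 1): P = [7];  Q = [1]
  Insert 2 (step 2): P = [2] / [7];  Q = [1] / [2]
  Insert 4 (step 3): P = [2, 4] / [7];  Q = [1, 3] / [2]
  Insert 1 (step 4): P = [1, 4] / [2] / [7];  Q = [1, 3] / [2] / [4]
  Insert 6 (step 5): P = [1, 4, 6] / [2] / [7];  Q = [1, 3, 5] / [2] / [4]
  Insert 8 (step 6): P = [1, 4, 6, 8] / [2] / [7];  Q = [1, 3, 5, 6] / [2] / [4]
  Insert 5 (step 7): P = [1, 4, 5, 8] / [2, 6] / [7];  Q = [1, 3, 5, 6] / [2, 7] / [4]
  Insert 3 (step 8): P = [1, 3, 5, 8] / [2, 4] / [6] / [7];  Q = [1, 3, 5, 6] / [2, 7] / [4] / [8]
Final shape: (4, 2, 1, 1).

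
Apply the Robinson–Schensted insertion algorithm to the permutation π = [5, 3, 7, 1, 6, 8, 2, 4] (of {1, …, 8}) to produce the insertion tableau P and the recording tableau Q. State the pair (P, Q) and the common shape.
P = [1, 2, 4] / [3, 6, 8] / [5, 7];  Q = [1, 3, 6] / [2, 5, 8] / [4, 7];  common shape = (3, 3, 2)

Row-insert the values π_1, π_2, … into P one at a time, bumping the leftmost entry strictly greater than the inserted value down to the next row. The recording tableau Q records, in position (i, j), the step at which that cell was added to P.
  Insert 5 (step 1): P = [5];  Q = [1]
  Insert 3 (step 2): P = [3] / [5];  Q = [1] / [2]
  Insert 7 (step 3): P = [3, 7] / [5];  Q = [1, 3] / [2]
  Insert 1 (step 4): P = [1, 7] / [3] / [5];  Q = [1, 3] / [2] / [4]
  Insert 6 (step 5): P = [1, 6] / [3, 7] / [5];  Q = [1, 3] / [2, 5] / [4]
  Insert 8 (step 6): P = [1, 6, 8] / [3, 7] / [5];  Q = [1, 3, 6] / [2, 5] / [4]
  Insert 2 (step 7): P = [1, 2, 8] / [3, 6] / [5, 7];  Q = [1, 3, 6] / [2, 5] / [4, 7]
  Insert 4 (step 8): P = [1, 2, 4] / [3, 6, 8] / [5, 7];  Q = [1, 3, 6] / [2, 5, 8] / [4, 7]
Final shape: (3, 3, 2).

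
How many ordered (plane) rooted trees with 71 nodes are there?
C_70 = 1321422108420282270489942177190229544600

These ordered rooted trees are counted by the Catalan number C_n = (1/(n + 1)) · C(2n, n). For n = 70: C_70 = (1/71) · C(140, 70) = 93820969697840041204785894580506297666600/71 = 1321422108420282270489942177190229544600.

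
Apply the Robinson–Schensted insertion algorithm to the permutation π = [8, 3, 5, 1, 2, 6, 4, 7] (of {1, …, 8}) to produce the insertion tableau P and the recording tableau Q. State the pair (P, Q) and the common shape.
P = [1, 2, 4, 7] / [3, 5, 6] / [8];  Q = [1, 3, 6, 8] / [2, 5, 7] / [4];  common shape = (4, 3, 1)

Row-insert the values π_1, π_2, … into P one at a time, bumping the leftmost entry strictly greater than the inserted value down to the next row. The recording tableau Q records, in position (i, j), the step at which that cell was added to P.
  Insert 8 (step 1): P = [8];  Q = [1]
  Insert 3 (step 2): P = [3] / [8];  Q = [1] / [2]
  Insert 5 (step 3): P = [3, 5] / [8];  Q = [1, 3] / [2]
  Insert 1 (step 4): P = [1, 5] / [3] / [8];  Q = [1, 3] / [2] / [4]
  Insert 2 (step 5): P = [1, 2] / [3, 5] / [8];  Q = [1, 3] / [2, 5] / [4]
  Insert 6 (step 6): P = [1, 2, 6] / [3, 5] / [8];  Q = [1, 3, 6] / [2, 5] / [4]
  Insert 4 (step 7): P = [1, 2, 4] / [3, 5, 6] / [8];  Q = [1, 3, 6] / [2, 5, 7] / [4]
  Insert 7 (step 8): P = [1, 2, 4, 7] / [3, 5, 6] / [8];  Q = [1, 3, 6, 8] / [2, 5, 7] / [4]
Final shape: (4, 3, 1).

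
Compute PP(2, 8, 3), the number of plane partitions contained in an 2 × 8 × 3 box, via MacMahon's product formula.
PP(2, 8, 3) = 9075

Evaluate the triple product over i = 1..2, j = 1..8, k = 1..3. The factors are (2/1) · (3/2) · (4/3) · (3/2) · (4/3) · (5/4) · (4/3) · (5/4) · … (48 factors total). The numerators and denominators telescope so the product is an integer; carrying out the multiplication exactly gives PP(2, 8, 3) = 9075.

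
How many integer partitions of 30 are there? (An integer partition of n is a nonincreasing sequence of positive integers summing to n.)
p(30) = 5604

Compute p(n) via the recurrence p(n, m) = p(n, m−1) + p(n−m, m), where p(n, m) counts partitions of n with all parts ≤ m and p(n) = p(n, n). The base cases are p(0, m) = 1 and p(n, 0) = 0 for n > 0. Filling the table yields p(30) = 5604. (Euler's pentagonal recurrence is an alternative.)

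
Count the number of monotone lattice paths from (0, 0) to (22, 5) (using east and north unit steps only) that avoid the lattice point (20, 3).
Number of paths = 70104

Total paths from (0, 0) to (22, 5): C(27, 22) = 80730. Paths through (20, 3): (paths (0, 0) → (20, 3)) × (paths (20, 3) → (22, 5)) = C(23, 20) · C(4, 2) = 1771 · 6 = 10626. Avoidance count = 80730 − 10626 = 70104.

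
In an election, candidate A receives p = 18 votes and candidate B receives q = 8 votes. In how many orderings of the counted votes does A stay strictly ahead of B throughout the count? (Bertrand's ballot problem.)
Strict-lead orderings = 600875

Total orderings of the 26 votes with 18 for A: C(26, 18) = 1562275. By the Bertrand ballot formula (Cycle Lemma / reflection principle), the number of orderings in which A is strictly ahead of B throughout is (p − q)/(p + q) · C(p + q, p) = (18 − 8)/(18 + 8) · 1562275 = 600875.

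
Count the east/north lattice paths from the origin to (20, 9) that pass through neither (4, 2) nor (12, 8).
Number of paths = 5609325

Inclusion–exclusion. Total paths: C(29, 20) = 10015005. Through P₁: C(6, 4)·C(23, 16) = 3677355. Through P₂: C(20, 12)·C(9, 8) = 1133730. Since P₁ is strictly southwest of P₂, a monotone path through both must visit P₁ then P₂; paths through both = C(6, 4)·C(14, 8)·C(9, 8) = 405405. Avoid both = 10015005 − 3677355 − 1133730 + 405405 = 5609325.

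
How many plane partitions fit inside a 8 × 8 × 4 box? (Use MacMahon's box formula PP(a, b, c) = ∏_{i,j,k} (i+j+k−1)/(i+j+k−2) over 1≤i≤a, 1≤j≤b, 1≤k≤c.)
PP(8, 8, 4) = 15484613937936

Evaluate the triple product over i = 1..8, j = 1..8, k = 1..4. The factors are (2/1) · (3/2) · (4/3) · (5/4) · (3/2) · (4/3) · (5/4) · (6/5) · … (256 factors total). The numerators and denominators telescope so the product is an integer; carrying out the multiplication exactly gives PP(8, 8, 4) = 15484613937936.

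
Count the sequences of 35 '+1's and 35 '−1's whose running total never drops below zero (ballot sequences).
C_35 = 3116285494907301262

These ballot sequences are counted by the Catalan number C_n = (1/(n + 1)) · C(2n, n). For n = 35: C_35 = (1/36) · C(70, 35) = 112186277816662845432/36 = 3116285494907301262.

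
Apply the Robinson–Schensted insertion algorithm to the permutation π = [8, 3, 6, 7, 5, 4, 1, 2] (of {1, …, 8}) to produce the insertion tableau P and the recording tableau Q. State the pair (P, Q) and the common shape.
P = [1, 2, 7] / [3, 4] / [5] / [6] / [8];  Q = [1, 3, 4] / [2, 8] / [5] / [6] / [7];  common shape = (3, 2, 1, 1, 1)

Row-insert the values π_1, π_2, … into P one at a time, bumping the leftmost entry strictly greater than the inserted value down to the next row. The recording tableau Q records, in position (i, j), the step at which that cell was added to P.
  Insert 8 (step 1): P = [8];  Q = [1]
  Insert 3 (step 2): P = [3] / [8];  Q = [1] / [2]
  Insert 6 (step 3): P = [3, 6] / [8];  Q = [1, 3] / [2]
  Insert 7 (step 4): P = [3, 6, 7] / [8];  Q = [1, 3, 4] / [2]
  Insert 5 (step 5): P = [3, 5, 7] / [6] / [8];  Q = [1, 3, 4] / [2] / [5]
  Insert 4 (step 6): P = [3, 4, 7] / [5] / [6] / [8];  Q = [1, 3, 4] / [2] / [5] / [6]
  Insert 1 (step 7): P = [1, 4, 7] / [3] / [5] / [6] / [8];  Q = [1, 3, 4] / [2] / [5] / [6] / [7]
  Insert 2 (step 8): P = [1, 2, 7] / [3, 4] / [5] / [6] / [8];  Q = [1, 3, 4] / [2, 8] / [5] / [6] / [7]
Final shape: (3, 2, 1, 1, 1).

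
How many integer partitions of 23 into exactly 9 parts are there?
p(23, 9 parts) = 123

Partitions of n into exactly k parts are in bijection with partitions of n − k into at most k parts (subtract 1 from each part). So p(23, exactly 9) = p(14, parts ≤ 9). Computing via the recurrence p(m, j) = p(m, j−1) + p(m−j, j) gives 123.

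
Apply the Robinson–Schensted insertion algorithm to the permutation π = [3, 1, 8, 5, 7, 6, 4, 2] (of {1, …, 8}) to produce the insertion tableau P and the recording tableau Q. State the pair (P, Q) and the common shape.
P = [1, 2, 6] / [3, 4] / [5] / [7] / [8];  Q = [1, 3, 5] / [2, 4] / [6] / [7] / [8];  common shape = (3, 2, 1, 1, 1)

Row-insert the values π_1, π_2, … into P one at a time, bumping the leftmost entry strictly greater than the inserted value down to the next row. The recording tableau Q records, in position (i, j), the step at which that cell was added to P.
  Insert 3 (step 1): P = [3];  Q = [1]
  Insert 1 (step 2): P = [1] / [3];  Q = [1] / [2]
  Insert 8 (step 3): P = [1, 8] / [3];  Q = [1, 3] / [2]
  Insert 5 (step 4): P = [1, 5] / [3, 8];  Q = [1, 3] / [2, 4]
  Insert 7 (step 5): P = [1, 5, 7] / [3, 8];  Q = [1, 3, 5] / [2, 4]
  Insert 6 (step 6): P = [1, 5, 6] / [3, 7] / [8];  Q = [1, 3, 5] / [2, 4] / [6]
  Insert 4 (step 7): P = [1, 4, 6] / [3, 5] / [7] / [8];  Q = [1, 3, 5] / [2, 4] / [6] / [7]
  Insert 2 (step 8): P = [1, 2, 6] / [3, 4] / [5] / [7] / [8];  Q = [1, 3, 5] / [2, 4] / [6] / [7] / [8]
Final shape: (3, 2, 1, 1, 1).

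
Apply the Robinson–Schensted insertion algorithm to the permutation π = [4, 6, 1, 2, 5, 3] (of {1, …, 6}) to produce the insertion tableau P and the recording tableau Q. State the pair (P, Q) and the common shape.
P = [1, 2, 3] / [4, 5] / [6];  Q = [1, 2, 5] / [3, 4] / [6];  common shape = (3, 2, 1)

Row-insert the values π_1, π_2, … into P one at a time, bumping the leftmost entry strictly greater than the inserted value down to the next row. The recording tableau Q records, in position (i, j), the step at which that cell was added to P.
  Insert 4 (step 1): P = [4];  Q = [1]
  Insert 6 (step 2): P = [4, 6];  Q = [1, 2]
  Insert 1 (step 3): P = [1, 6] / [4];  Q = [1, 2] / [3]
  Insert 2 (step 4): P = [1, 2] / [4, 6];  Q = [1, 2] / [3, 4]
  Insert 5 (step 5): P = [1, 2, 5] / [4, 6];  Q = [1, 2, 5] / [3, 4]
  Insert 3 (step 6): P = [1, 2, 3] / [4, 5] / [6];  Q = [1, 2, 5] / [3, 4] / [6]
Final shape: (3, 2, 1).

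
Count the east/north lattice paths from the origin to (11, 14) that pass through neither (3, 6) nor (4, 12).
Number of paths = 3331968

Inclusion–exclusion. Total paths: C(25, 11) = 4457400. Through P₁: C(9, 3)·C(16, 8) = 1081080. Through P₂: C(16, 4)·C(9, 7) = 65520. Since P₁ is strictly southwest of P₂, a monotone path through both must visit P₁ then P₂; paths through both = C(9, 3)·C(7, 1)·C(9, 7) = 21168. Avoid both = 4457400 − 1081080 − 65520 + 21168 = 3331968.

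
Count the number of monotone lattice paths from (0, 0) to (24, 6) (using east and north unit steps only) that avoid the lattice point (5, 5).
Number of paths = 588735

Total paths from (0, 0) to (24, 6): C(30, 24) = 593775. Paths through (5, 5): (paths (0, 0) → (5, 5)) × (paths (5, 5) → (24, 6)) = C(10, 5) · C(20, 19) = 252 · 20 = 5040. Avoidance count = 593775 − 5040 = 588735.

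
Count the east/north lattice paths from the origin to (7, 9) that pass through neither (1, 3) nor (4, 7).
Number of paths = 5844

Inclusion–exclusion. Total paths: C(16, 7) = 11440. Through P₁: C(4, 1)·C(12, 6) = 3696. Through P₂: C(11, 4)·C(5, 3) = 3300. Since P₁ is strictly southwest of P₂, a monotone path through both must visit P₁ then P₂; paths through both = C(4, 1)·C(7, 3)·C(5, 3) = 1400. Avoid both = 11440 − 3696 − 3300 + 1400 = 5844.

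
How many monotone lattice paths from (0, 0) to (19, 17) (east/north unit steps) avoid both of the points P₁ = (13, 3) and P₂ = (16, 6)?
Number of paths = 8552708668

Inclusion–exclusion. Total paths: C(36, 19) = 8597496600. Through P₁: C(16, 13)·C(20, 6) = 21705600. Through P₂: C(22, 16)·C(14, 3) = 27159132. Since P₁ is strictly southwest of P₂, a monotone path through both must visit P₁ then P₂; paths through both = C(16, 13)·C(6, 3)·C(14, 3) = 4076800. Avoid both = 8597496600 − 21705600 − 27159132 + 4076800 = 8552708668.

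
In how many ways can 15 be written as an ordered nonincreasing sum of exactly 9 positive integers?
p(15, 9 parts) = 11

Partitions of n into exactly k parts ↔ partitions of n − k into at most k parts (subtract 1 from each part). For n = 15, k = 9, the partitions are: 7+1+1+1+1+1+1+1+1, 6+2+1+1+1+1+1+1+1, 5+3+1+1+1+1+1+1+1, 5+2+2+1+1+1+1+1+1, 4+4+1+1+1+1+1+1+1, 4+3+2+1+1+1+1+1+1, 4+2+2+2+1+1+1+1+1, 3+3+3+1+1+1+1+1+1, 3+3+2+2+1+1+1+1+1, 3+2+2+2+2+1+1+1+1, 2+2+2+2+2+2+1+1+1. Count = 11.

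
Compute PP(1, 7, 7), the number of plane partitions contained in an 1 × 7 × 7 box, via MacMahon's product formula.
PP(1, 7, 7) = 3432

Evaluate the triple product over i = 1..1, j = 1..7, k = 1..7. The factors are (2/1) · (3/2) · (4/3) · (5/4) · (6/5) · (7/6) · (8/7) · (3/2) · … (49 factors total). The numerators and denominators telescope so the product is an integer; carrying out the multiplication exactly gives PP(1, 7, 7) = 3432.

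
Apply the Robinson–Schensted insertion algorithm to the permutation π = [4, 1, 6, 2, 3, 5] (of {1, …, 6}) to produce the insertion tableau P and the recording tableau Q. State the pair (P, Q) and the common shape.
P = [1, 2, 3, 5] / [4, 6];  Q = [1, 3, 5, 6] / [2, 4];  common shape = (4, 2)

Row-insert the values π_1, π_2, … into P one at a time, bumping the leftmost entry strictly greater than the inserted value down to the next row. The recording tableau Q records, in position (i, j), the step at which that cell was added to P.
  Insert 4 (step 1): P = [4];  Q = [1]
  Insert 1 (step 2): P = [1] / [4];  Q = [1] / [2]
  Insert 6 (step 3): P = [1, 6] / [4];  Q = [1, 3] / [2]
  Insert 2 (step 4): P = [1, 2] / [4, 6];  Q = [1, 3] / [2, 4]
  Insert 3 (step 5): P = [1, 2, 3] / [4, 6];  Q = [1, 3, 5] / [2, 4]
  Insert 5 (step 6): P = [1, 2, 3, 5] / [4, 6];  Q = [1, 3, 5, 6] / [2, 4]
Final shape: (4, 2).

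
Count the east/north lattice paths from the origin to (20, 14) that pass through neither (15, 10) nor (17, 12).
Number of paths = 657278130

Inclusion–exclusion. Total paths: C(34, 20) = 1391975640. Through P₁: C(25, 15)·C(9, 5) = 411863760. Through P₂: C(29, 17)·C(5, 3) = 518959350. Since P₁ is strictly southwest of P₂, a monotone path through both must visit P₁ then P₂; paths through both = C(25, 15)·C(4, 2)·C(5, 3) = 196125600. Avoid both = 1391975640 − 411863760 − 518959350 + 196125600 = 657278130.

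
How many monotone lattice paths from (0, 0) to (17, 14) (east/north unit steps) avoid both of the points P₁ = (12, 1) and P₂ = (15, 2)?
Number of paths = 265063497

Inclusion–exclusion. Total paths: C(31, 17) = 265182525. Through P₁: C(13, 12)·C(18, 5) = 111384. Through P₂: C(17, 15)·C(14, 2) = 12376. Since P₁ is strictly southwest of P₂, a monotone path through both must visit P₁ then P₂; paths through both = C(13, 12)·C(4, 3)·C(14, 2) = 4732. Avoid both = 265182525 − 111384 − 12376 + 4732 = 265063497.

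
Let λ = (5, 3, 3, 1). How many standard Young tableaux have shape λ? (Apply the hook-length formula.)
# SYT of shape (5, 3, 3, 1) = 4158

Hook-length formula: f^λ = n! / Π hook(c), product over all cells c of the Young diagram. For λ = (5, 3, 3, 1), n = 12 boxes. Hook lengths by row (left-to-right, top-to-bottom): [8, 6, 5, 2, 1]; [5, 3, 2]; [4, 2, 1]; [1]. Product of hooks = 115200. So f^λ = 12! / 115200 = 479001600 / 115200 = 4158.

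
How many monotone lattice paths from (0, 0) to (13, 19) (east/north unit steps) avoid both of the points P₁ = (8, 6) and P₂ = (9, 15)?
Number of paths = 232220716

Inclusion–exclusion. Total paths: C(32, 13) = 347373600. Through P₁: C(14, 8)·C(18, 5) = 25729704. Through P₂: C(24, 9)·C(8, 4) = 91525280. Since P₁ is strictly southwest of P₂, a monotone path through both must visit P₁ then P₂; paths through both = C(14, 8)·C(10, 1)·C(8, 4) = 2102100. Avoid both = 347373600 − 25729704 − 91525280 + 2102100 = 232220716.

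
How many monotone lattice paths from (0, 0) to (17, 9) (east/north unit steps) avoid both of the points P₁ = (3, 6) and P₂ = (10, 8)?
Number of paths = 2741558

Inclusion–exclusion. Total paths: C(26, 17) = 3124550. Through P₁: C(9, 3)·C(17, 14) = 57120. Through P₂: C(18, 10)·C(8, 7) = 350064. Since P₁ is strictly southwest of P₂, a monotone path through both must visit P₁ then P₂; paths through both = C(9, 3)·C(9, 7)·C(8, 7) = 24192. Avoid both = 3124550 − 57120 − 350064 + 24192 = 2741558.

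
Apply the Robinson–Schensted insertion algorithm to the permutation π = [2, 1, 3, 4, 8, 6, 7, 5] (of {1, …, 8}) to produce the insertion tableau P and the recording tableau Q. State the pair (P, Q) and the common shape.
P = [1, 3, 4, 5, 7] / [2, 6] / [8];  Q = [1, 3, 4, 5, 7] / [2, 6] / [8];  common shape = (5, 2, 1)

Row-insert the values π_1, π_2, … into P one at a time, bumping the leftmost entry strictly greater than the inserted value down to the next row. The recording tableau Q records, in position (i, j), the step at which that cell was added to P.
  Insert 2 (step 1): P = [2];  Q = [1]
  Insert 1 (step 2): P = [1] / [2];  Q = [1] / [2]
  Insert 3 (step 3): P = [1, 3] / [2];  Q = [1, 3] / [2]
  Insert 4 (step 4): P = [1, 3, 4] / [2];  Q = [1, 3, 4] / [2]
  Insert 8 (step 5): P = [1, 3, 4, 8] / [2];  Q = [1, 3, 4, 5] / [2]
  Insert 6 (step 6): P = [1, 3, 4, 6] / [2, 8];  Q = [1, 3, 4, 5] / [2, 6]
  Insert 7 (step 7): P = [1, 3, 4, 6, 7] / [2, 8];  Q = [1, 3, 4, 5, 7] / [2, 6]
  Insert 5 (step 8): P = [1, 3, 4, 5, 7] / [2, 6] / [8];  Q = [1, 3, 4, 5, 7] / [2, 6] / [8]
Final shape: (5, 2, 1).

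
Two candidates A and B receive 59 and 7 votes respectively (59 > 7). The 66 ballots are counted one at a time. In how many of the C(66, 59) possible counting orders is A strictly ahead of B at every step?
Strict-lead orderings = 613591680

Total orderings of the 66 votes with 59 for A: C(66, 59) = 778789440. By the Bertrand ballot formula (Cycle Lemma / reflection principle), the number of orderings in which A is strictly ahead of B throughout is (p − q)/(p + q) · C(p + q, p) = (59 − 7)/(59 + 7) · 778789440 = 613591680.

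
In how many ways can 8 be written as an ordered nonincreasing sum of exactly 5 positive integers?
p(8, 5 parts) = 3

Partitions of n into exactly k parts ↔ partitions of n − k into at most k parts (subtract 1 from each part). For n = 8, k = 5, the partitions are: 4+1+1+1+1, 3+2+1+1+1, 2+2+2+1+1. Count = 3.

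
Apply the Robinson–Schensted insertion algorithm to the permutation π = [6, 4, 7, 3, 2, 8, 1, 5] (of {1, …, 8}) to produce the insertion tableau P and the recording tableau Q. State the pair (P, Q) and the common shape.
P = [1, 5, 8] / [2, 7] / [3] / [4] / [6];  Q = [1, 3, 6] / [2, 8] / [4] / [5] / [7];  common shape = (3, 2, 1, 1, 1)

Row-insert the values π_1, π_2, … into P one at a time, bumping the leftmost entry strictly greater than the inserted value down to the next row. The recording tableau Q records, in position (i, j), the step at which that cell was added to P.
  Insert 6 (step 1): P = [6];  Q = [1]
  Insert 4 (step 2): P = [4] / [6];  Q = [1] / [2]
  Insert 7 (step 3): P = [4, 7] / [6];  Q = [1, 3] / [2]
  Insert 3 (step 4): P = [3, 7] / [4] / [6];  Q = [1, 3] / [2] / [4]
  Insert 2 (step 5): P = [2, 7] / [3] / [4] / [6];  Q = [1, 3] / [2] / [4] / [5]
  Insert 8 (step 6): P = [2, 7, 8] / [3] / [4] / [6];  Q = [1, 3, 6] / [2] / [4] / [5]
  Insert 1 (step 7): P = [1, 7, 8] / [2] / [3] / [4] / [6];  Q = [1, 3, 6] / [2] / [4] / [5] / [7]
  Insert 5 (step 8): P = [1, 5, 8] / [2, 7] / [3] / [4] / [6];  Q = [1, 3, 6] / [2, 8] / [4] / [5] / [7]
Final shape: (3, 2, 1, 1, 1).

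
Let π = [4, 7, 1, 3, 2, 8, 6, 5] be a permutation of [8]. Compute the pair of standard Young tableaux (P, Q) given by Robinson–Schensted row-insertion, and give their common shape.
P = [1, 2, 5] / [3, 6, 8] / [4, 7];  Q = [1, 2, 6] / [3, 4, 7] / [5, 8];  common shape = (3, 3, 2)

Row-insert the values π_1, π_2, … into P one at a time, bumping the leftmost entry strictly greater than the inserted value down to the next row. The recording tableau Q records, in position (i, j), the step at which that cell was added to P.
  Insert 4 (step 1): P = [4];  Q = [1]
  Insert 7 (step 2): P = [4, 7];  Q = [1, 2]
  Insert 1 (step 3): P = [1, 7] / [4];  Q = [1, 2] / [3]
  Insert 3 (step 4): P = [1, 3] / [4, 7];  Q = [1, 2] / [3, 4]
  Insert 2 (step 5): P = [1, 2] / [3, 7] / [4];  Q = [1, 2] / [3, 4] / [5]
  Insert 8 (step 6): P = [1, 2, 8] / [3, 7] / [4];  Q = [1, 2, 6] / [3, 4] / [5]
  Insert 6 (step 7): P = [1, 2, 6] / [3, 7, 8] / [4];  Q = [1, 2, 6] / [3, 4, 7] / [5]
  Insert 5 (step 8): P = [1, 2, 5] / [3, 6, 8] / [4, 7];  Q = [1, 2, 6] / [3, 4, 7] / [5, 8]
Final shape: (3, 3, 2).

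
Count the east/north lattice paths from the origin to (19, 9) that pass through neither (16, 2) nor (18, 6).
Number of paths = 6359336

Inclusion–exclusion. Total paths: C(28, 19) = 6906900. Through P₁: C(18, 16)·C(10, 3) = 18360. Through P₂: C(24, 18)·C(4, 1) = 538384. Since P₁ is strictly southwest of P₂, a monotone path through both must visit P₁ then P₂; paths through both = C(18, 16)·C(6, 2)·C(4, 1) = 9180. Avoid both = 6906900 − 18360 − 538384 + 9180 = 6359336.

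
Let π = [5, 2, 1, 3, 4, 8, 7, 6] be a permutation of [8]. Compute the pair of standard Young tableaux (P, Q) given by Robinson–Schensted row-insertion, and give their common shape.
P = [1, 3, 4, 6] / [2, 7] / [5, 8];  Q = [1, 4, 5, 6] / [2, 7] / [3, 8];  common shape = (4, 2, 2)

Row-insert the values π_1, π_2, … into P one at a time, bumping the leftmost entry strictly greater than the inserted value down to the next row. The recording tableau Q records, in position (i, j), the step at which that cell was added to P.
  Insert 5 (step 1): P = [5];  Q = [1]
  Insert 2 (step 2): P = [2] / [5];  Q = [1] / [2]
  Insert 1 (step 3): P = [1] / [2] / [5];  Q = [1] / [2] / [3]
  Insert 3 (step 4): P = [1, 3] / [2] / [5];  Q = [1, 4] / [2] / [3]
  Insert 4 (step 5): P = [1, 3, 4] / [2] / [5];  Q = [1, 4, 5] / [2] / [3]
  Insert 8 (step 6): P = [1, 3, 4, 8] / [2] / [5];  Q = [1, 4, 5, 6] / [2] / [3]
  Insert 7 (step 7): P = [1, 3, 4, 7] / [2, 8] / [5];  Q = [1, 4, 5, 6] / [2, 7] / [3]
  Insert 6 (step 8): P = [1, 3, 4, 6] / [2, 7] / [5, 8];  Q = [1, 4, 5, 6] / [2, 7] / [3, 8]
Final shape: (4, 2, 2).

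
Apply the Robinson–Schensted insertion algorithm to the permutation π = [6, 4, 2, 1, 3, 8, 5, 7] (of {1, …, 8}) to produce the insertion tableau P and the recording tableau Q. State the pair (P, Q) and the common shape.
P = [1, 3, 5, 7] / [2, 8] / [4] / [6];  Q = [1, 5, 6, 8] / [2, 7] / [3] / [4];  common shape = (4, 2, 1, 1)

Row-insert the values π_1, π_2, … into P one at a time, bumping the leftmost entry strictly greater than the inserted value down to the next row. The recording tableau Q records, in position (i, j), the step at which that cell was added to P.
  Insert 6 (step 1): P = [6];  Q = [1]
  Insert 4 (step 2): P = [4] / [6];  Q = [1] / [2]
  Insert 2 (step 3): P = [2] / [4] / [6];  Q = [1] / [2] / [3]
  Insert 1 (step 4): P = [1] / [2] / [4] / [6];  Q = [1] / [2] / [3] / [4]
  Insert 3 (step 5): P = [1, 3] / [2] / [4] / [6];  Q = [1, 5] / [2] / [3] / [4]
  Insert 8 (step 6): P = [1, 3, 8] / [2] / [4] / [6];  Q = [1, 5, 6] / [2] / [3] / [4]
  Insert 5 (step 7): P = [1, 3, 5] / [2, 8] / [4] / [6];  Q = [1, 5, 6] / [2, 7] / [3] / [4]
  Insert 7 (step 8): P = [1, 3, 5, 7] / [2, 8] / [4] / [6];  Q = [1, 5, 6, 8] / [2, 7] / [3] / [4]
Final shape: (4, 2, 1, 1).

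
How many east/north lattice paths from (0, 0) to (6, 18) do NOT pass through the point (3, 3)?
Number of paths = 118276

Total paths from (0, 0) to (6, 18): C(24, 6) = 134596. Paths through (3, 3): (paths (0, 0) → (3, 3)) × (paths (3, 3) → (6, 18)) = C(6, 3) · C(18, 3) = 20 · 816 = 16320. Avoidance count = 134596 − 16320 = 118276.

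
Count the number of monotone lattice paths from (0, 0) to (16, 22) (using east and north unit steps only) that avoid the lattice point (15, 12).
Number of paths = 22048751970

Total paths from (0, 0) to (16, 22): C(38, 16) = 22239974430. Paths through (15, 12): (paths (0, 0) → (15, 12)) × (paths (15, 12) → (16, 22)) = C(27, 15) · C(11, 1) = 17383860 · 11 = 191222460. Avoidance count = 22239974430 − 191222460 = 22048751970.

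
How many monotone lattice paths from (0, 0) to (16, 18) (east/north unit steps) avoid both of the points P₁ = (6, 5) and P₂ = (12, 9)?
Number of paths = 1534612288

Inclusion–exclusion. Total paths: C(34, 16) = 2203961430. Through P₁: C(11, 6)·C(23, 10) = 528558492. Through P₂: C(21, 12)·C(13, 4) = 210159950. Since P₁ is strictly southwest of P₂, a monotone path through both must visit P₁ then P₂; paths through both = C(11, 6)·C(10, 6)·C(13, 4) = 69369300. Avoid both = 2203961430 − 528558492 − 210159950 + 69369300 = 1534612288.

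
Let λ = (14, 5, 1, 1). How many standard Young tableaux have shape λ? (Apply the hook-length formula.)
# SYT of shape (14, 5, 1, 1) = 1026000

Hook-length formula: f^λ = n! / Π hook(c), product over all cells c of the Young diagram. For λ = (14, 5, 1, 1), n = 21 boxes. Hook lengths by row (left-to-right, top-to-bottom): [17, 14, 13, 12, 11, 9, 8, 7, 6, 5, 4, 3, 2, 1]; [7, 4, 3, 2, 1]; [2]; [1]. Product of hooks = 49796239933440. So f^λ = 21! / 49796239933440 = 51090942171709440000 / 49796239933440 = 1026000.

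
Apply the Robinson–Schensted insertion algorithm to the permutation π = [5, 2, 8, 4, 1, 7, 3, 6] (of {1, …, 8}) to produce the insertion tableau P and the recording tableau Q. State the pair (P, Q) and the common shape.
P = [1, 3, 6] / [2, 4, 7] / [5, 8];  Q = [1, 3, 6] / [2, 4, 8] / [5, 7];  common shape = (3, 3, 2)

Row-insert the values π_1, π_2, … into P one at a time, bumping the leftmost entry strictly greater than the inserted value down to the next row. The recording tableau Q records, in position (i, j), the step at which that cell was added to P.
  Insert 5 (step 1): P = [5];  Q = [1]
  Insert 2 (step 2): P = [2] / [5];  Q = [1] / [2]
  Insert 8 (step 3): P = [2, 8] / [5];  Q = [1, 3] / [2]
  Insert 4 (step 4): P = [2, 4] / [5, 8];  Q = [1, 3] / [2, 4]
  Insert 1 (step 5): P = [1, 4] / [2, 8] / [5];  Q = [1, 3] / [2, 4] / [5]
  Insert 7 (step 6): P = [1, 4, 7] / [2, 8] / [5];  Q = [1, 3, 6] / [2, 4] / [5]
  Insert 3 (step 7): P = [1, 3, 7] / [2, 4] / [5, 8];  Q = [1, 3, 6] / [2, 4] / [5, 7]
  Insert 6 (step 8): P = [1, 3, 6] / [2, 4, 7] / [5, 8];  Q = [1, 3, 6] / [2, 4, 8] / [5, 7]
Final shape: (3, 3, 2).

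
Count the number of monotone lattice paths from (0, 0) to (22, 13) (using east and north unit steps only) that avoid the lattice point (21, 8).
Number of paths = 1450584930

Total paths from (0, 0) to (22, 13): C(35, 22) = 1476337800. Paths through (21, 8): (paths (0, 0) → (21, 8)) × (paths (21, 8) → (22, 13)) = C(29, 21) · C(6, 1) = 4292145 · 6 = 25752870. Avoidance count = 1476337800 − 25752870 = 1450584930.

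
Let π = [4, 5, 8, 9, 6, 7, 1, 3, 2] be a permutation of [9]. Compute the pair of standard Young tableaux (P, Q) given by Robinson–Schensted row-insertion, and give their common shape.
P = [1, 2, 6, 7] / [3, 5] / [4, 9] / [8];  Q = [1, 2, 3, 4] / [5, 6] / [7, 8] / [9];  common shape = (4, 2, 2, 1)

Row-insert the values π_1, π_2, … into P one at a time, bumping the leftmost entry strictly greater than the inserted value down to the next row. The recording tableau Q records, in position (i, j), the step at which that cell was added to P.
  Insert 4 (step 1): P = [4];  Q = [1]
  Insert 5 (step 2): P = [4, 5];  Q = [1, 2]
  Insert 8 (step 3): P = [4, 5, 8];  Q = [1, 2, 3]
  Insert 9 (step 4): P = [4, 5, 8, 9];  Q = [1, 2, 3, 4]
  Insert 6 (step 5): P = [4, 5, 6, 9] / [8];  Q = [1, 2, 3, 4] / [5]
  Insert 7 (step 6): P = [4, 5, 6, 7] / [8, 9];  Q = [1, 2, 3, 4] / [5, 6]
  Insert 1 (step 7): P = [1, 5, 6, 7] / [4, 9] / [8];  Q = [1, 2, 3, 4] / [5, 6] / [7]
  Insert 3 (step 8): P = [1, 3, 6, 7] / [4, 5] / [8, 9];  Q = [1, 2, 3, 4] / [5, 6] / [7, 8]
  Insert 2 (step 9): P = [1, 2, 6, 7] / [3, 5] / [4, 9] / [8];  Q = [1, 2, 3, 4] / [5, 6] / [7, 8] / [9]
Final shape: (4, 2, 2, 1).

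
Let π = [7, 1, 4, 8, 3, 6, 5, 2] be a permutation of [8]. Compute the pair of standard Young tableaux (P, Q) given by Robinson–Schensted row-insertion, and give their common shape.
P = [1, 2, 5] / [3, 6] / [4, 8] / [7];  Q = [1, 3, 4] / [2, 6] / [5, 7] / [8];  common shape = (3, 2, 2, 1)

Row-insert the values π_1, π_2, … into P one at a time, bumping the leftmost entry strictly greater than the inserted value down to the next row. The recording tableau Q records, in position (i, j), the step at which that cell was added to P.
  Insert 7 (step 1): P = [7];  Q = [1]
  Insert 1 (step 2): P = [1] / [7];  Q = [1] / [2]
  Insert 4 (step 3): P = [1, 4] / [7];  Q = [1, 3] / [2]
  Insert 8 (step 4): P = [1, 4, 8] / [7];  Q = [1, 3, 4] / [2]
  Insert 3 (step 5): P = [1, 3, 8] / [4] / [7];  Q = [1, 3, 4] / [2] / [5]
  Insert 6 (step 6): P = [1, 3, 6] / [4, 8] / [7];  Q = [1, 3, 4] / [2, 6] / [5]
  Insert 5 (step 7): P = [1, 3, 5] / [4, 6] / [7, 8];  Q = [1, 3, 4] / [2, 6] / [5, 7]
  Insert 2 (step 8): P = [1, 2, 5] / [3, 6] / [4, 8] / [7];  Q = [1, 3, 4] / [2, 6] / [5, 7] / [8]
Final shape: (3, 2, 2, 1).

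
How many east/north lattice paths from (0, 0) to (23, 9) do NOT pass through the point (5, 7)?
Number of paths = 27898320

Total paths from (0, 0) to (23, 9): C(32, 23) = 28048800. Paths through (5, 7): (paths (0, 0) → (5, 7)) × (paths (5, 7) → (23, 9)) = C(12, 5) · C(20, 18) = 792 · 190 = 150480. Avoidance count = 28048800 − 150480 = 27898320.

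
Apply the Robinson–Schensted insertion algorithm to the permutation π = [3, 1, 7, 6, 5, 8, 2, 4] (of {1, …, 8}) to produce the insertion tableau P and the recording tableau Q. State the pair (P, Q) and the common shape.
P = [1, 2, 4] / [3, 5, 8] / [6] / [7];  Q = [1, 3, 6] / [2, 4, 8] / [5] / [7];  common shape = (3, 3, 1, 1)

Row-insert the values π_1, π_2, … into P one at a time, bumping the leftmost entry strictly greater than the inserted value down to the next row. The recording tableau Q records, in position (i, j), the step at which that cell was added to P.
  Insert 3 (step 1): P = [3];  Q = [1]
  Insert 1 (step 2): P = [1] / [3];  Q = [1] / [2]
  Insert 7 (step 3): P = [1, 7] / [3];  Q = [1, 3] / [2]
  Insert 6 (step 4): P = [1, 6] / [3, 7];  Q = [1, 3] / [2, 4]
  Insert 5 (step 5): P = [1, 5] / [3, 6] / [7];  Q = [1, 3] / [2, 4] / [5]
  Insert 8 (step 6): P = [1, 5, 8] / [3, 6] / [7];  Q = [1, 3, 6] / [2, 4] / [5]
  Insert 2 (step 7): P = [1, 2, 8] / [3, 5] / [6] / [7];  Q = [1, 3, 6] / [2, 4] / [5] / [7]
  Insert 4 (step 8): P = [1, 2, 4] / [3, 5, 8] / [6] / [7];  Q = [1, 3, 6] / [2, 4, 8] / [5] / [7]
Final shape: (3, 3, 1, 1).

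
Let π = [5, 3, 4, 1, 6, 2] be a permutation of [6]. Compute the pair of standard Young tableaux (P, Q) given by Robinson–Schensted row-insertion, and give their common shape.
P = [1, 2, 6] / [3, 4] / [5];  Q = [1, 3, 5] / [2, 6] / [4];  common shape = (3, 2, 1)

Row-insert the values π_1, π_2, … into P one at a time, bumping the leftmost entry strictly greater than the inserted value down to the next row. The recording tableau Q records, in position (i, j), the step at which that cell was added to P.
  Insert 5 (step 1): P = [5];  Q = [1]
  Insert 3 (step 2): P = [3] / [5];  Q = [1] / [2]
  Insert 4 (step 3): P = [3, 4] / [5];  Q = [1, 3] / [2]
  Insert 1 (step 4): P = [1, 4] / [3] / [5];  Q = [1, 3] / [2] / [4]
  Insert 6 (step 5): P = [1, 4, 6] / [3] / [5];  Q = [1, 3, 5] / [2] / [4]
  Insert 2 (step 6): P = [1, 2, 6] / [3, 4] / [5];  Q = [1, 3, 5] / [2, 6] / [4]
Final shape: (3, 2, 1).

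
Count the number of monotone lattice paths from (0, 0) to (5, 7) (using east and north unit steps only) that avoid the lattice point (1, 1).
Number of paths = 372

Total paths from (0, 0) to (5, 7): C(12, 5) = 792. Paths through (1, 1): (paths (0, 0) → (1, 1)) × (paths (1, 1) → (5, 7)) = C(2, 1) · C(10, 4) = 2 · 210 = 420. Avoidance count = 792 − 420 = 372.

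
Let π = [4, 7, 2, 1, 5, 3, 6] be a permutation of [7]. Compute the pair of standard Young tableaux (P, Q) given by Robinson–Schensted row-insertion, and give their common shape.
P = [1, 3, 6] / [2, 5] / [4, 7];  Q = [1, 2, 7] / [3, 5] / [4, 6];  common shape = (3, 2, 2)

Row-insert the values π_1, π_2, … into P one at a time, bumping the leftmost entry strictly greater than the inserted value down to the next row. The recording tableau Q records, in position (i, j), the step at which that cell was added to P.
  Insert 4 (step 1): P = [4];  Q = [1]
  Insert 7 (step 2): P = [4, 7];  Q = [1, 2]
  Insert 2 (step 3): P = [2, 7] / [4];  Q = [1, 2] / [3]
  Insert 1 (step 4): P = [1, 7] / [2] / [4];  Q = [1, 2] / [3] / [4]
  Insert 5 (step 5): P = [1, 5] / [2, 7] / [4];  Q = [1, 2] / [3, 5] / [4]
  Insert 3 (step 6): P = [1, 3] / [2, 5] / [4, 7];  Q = [1, 2] / [3, 5] / [4, 6]
  Insert 6 (step 7): P = [1, 3, 6] / [2, 5] / [4, 7];  Q = [1, 2, 7] / [3, 5] / [4, 6]
Final shape: (3, 2, 2).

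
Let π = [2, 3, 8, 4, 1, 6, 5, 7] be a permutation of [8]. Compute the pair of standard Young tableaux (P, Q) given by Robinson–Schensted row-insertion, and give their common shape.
P = [1, 3, 4, 5, 7] / [2, 6] / [8];  Q = [1, 2, 3, 6, 8] / [4, 7] / [5];  common shape = (5, 2, 1)

Row-insert the values π_1, π_2, … into P one at a time, bumping the leftmost entry strictly greater than the inserted value down to the next row. The recording tableau Q records, in position (i, j), the step at which that cell was added to P.
  Insert 2 (step 1): P = [2];  Q = [1]
  Insert 3 (step 2): P = [2, 3];  Q = [1, 2]
  Insert 8 (step 3): P = [2, 3, 8];  Q = [1, 2, 3]
  Insert 4 (step 4): P = [2, 3, 4] / [8];  Q = [1, 2, 3] / [4]
  Insert 1 (step 5): P = [1, 3, 4] / [2] / [8];  Q = [1, 2, 3] / [4] / [5]
  Insert 6 (step 6): P = [1, 3, 4, 6] / [2] / [8];  Q = [1, 2, 3, 6] / [4] / [5]
  Insert 5 (step 7): P = [1, 3, 4, 5] / [2, 6] / [8];  Q = [1, 2, 3, 6] / [4, 7] / [5]
  Insert 7 (step 8): P = [1, 3, 4, 5, 7] / [2, 6] / [8];  Q = [1, 2, 3, 6, 8] / [4, 7] / [5]
Final shape: (5, 2, 1).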